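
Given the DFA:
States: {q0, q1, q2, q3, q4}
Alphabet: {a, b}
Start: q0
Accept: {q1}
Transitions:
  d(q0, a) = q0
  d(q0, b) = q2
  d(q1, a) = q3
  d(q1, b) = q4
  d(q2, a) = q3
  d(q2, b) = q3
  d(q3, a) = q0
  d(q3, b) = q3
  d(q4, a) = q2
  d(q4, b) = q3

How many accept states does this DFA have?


Accept states listed: {q1}
Counting: q1(1)

1


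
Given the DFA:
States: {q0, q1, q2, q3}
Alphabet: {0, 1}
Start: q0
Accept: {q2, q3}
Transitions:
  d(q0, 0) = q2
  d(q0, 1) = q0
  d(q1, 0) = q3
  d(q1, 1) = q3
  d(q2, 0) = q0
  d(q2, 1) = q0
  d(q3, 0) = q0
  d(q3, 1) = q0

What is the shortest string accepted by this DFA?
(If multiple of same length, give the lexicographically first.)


BFS by string length (lex-first path to each state shown):
  len 0: q0<-""
  len 1: q0<-"1", q2<-"0"
Found accept state at length 1.

"0"


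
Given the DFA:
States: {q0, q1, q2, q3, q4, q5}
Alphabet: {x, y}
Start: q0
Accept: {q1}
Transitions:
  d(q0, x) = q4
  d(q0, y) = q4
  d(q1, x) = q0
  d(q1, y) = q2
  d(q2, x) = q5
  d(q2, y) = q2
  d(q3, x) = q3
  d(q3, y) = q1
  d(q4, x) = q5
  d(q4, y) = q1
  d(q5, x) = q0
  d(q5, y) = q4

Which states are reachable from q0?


BFS from q0:
  layer 0: {q0}
  layer 1: {q4}
  layer 2: {q1, q5}
  layer 3: {q2}

{q0, q1, q2, q4, q5}


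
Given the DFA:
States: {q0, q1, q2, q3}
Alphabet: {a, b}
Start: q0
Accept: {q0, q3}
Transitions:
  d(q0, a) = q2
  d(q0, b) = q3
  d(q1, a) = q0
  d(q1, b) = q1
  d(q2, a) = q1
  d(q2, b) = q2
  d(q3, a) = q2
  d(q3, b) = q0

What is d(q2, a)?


Looking up transition d(q2, a)

q1


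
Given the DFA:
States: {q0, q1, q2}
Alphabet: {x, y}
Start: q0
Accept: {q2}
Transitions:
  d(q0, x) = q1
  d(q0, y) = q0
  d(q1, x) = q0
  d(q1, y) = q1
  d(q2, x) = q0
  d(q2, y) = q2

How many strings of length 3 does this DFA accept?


Enumerating all length-3 strings:
  "xxx" -> q1 [reject]
  "xxy" -> q0 [reject]
  "xyx" -> q0 [reject]
  "xyy" -> q1 [reject]
  "yxx" -> q0 [reject]
  "yxy" -> q1 [reject]
  "yyx" -> q1 [reject]
  "yyy" -> q0 [reject]

0 out of 8


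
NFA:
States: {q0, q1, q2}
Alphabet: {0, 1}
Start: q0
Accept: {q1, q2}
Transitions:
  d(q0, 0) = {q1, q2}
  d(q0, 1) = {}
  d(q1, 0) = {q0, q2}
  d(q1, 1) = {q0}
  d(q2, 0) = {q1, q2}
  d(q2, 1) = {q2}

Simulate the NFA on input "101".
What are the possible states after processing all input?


Start: {q0}
  --1--> {}
  --0--> {}
  --1--> {}

{} (empty set, no valid transitions)


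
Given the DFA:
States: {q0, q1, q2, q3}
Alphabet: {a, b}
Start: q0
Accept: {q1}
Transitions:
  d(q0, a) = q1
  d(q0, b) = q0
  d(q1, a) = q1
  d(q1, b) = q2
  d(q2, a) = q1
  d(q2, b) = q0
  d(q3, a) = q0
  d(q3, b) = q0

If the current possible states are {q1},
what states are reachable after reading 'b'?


Apply transition on 'b' from each current state:
  d(q1, b) = q2

{q2}


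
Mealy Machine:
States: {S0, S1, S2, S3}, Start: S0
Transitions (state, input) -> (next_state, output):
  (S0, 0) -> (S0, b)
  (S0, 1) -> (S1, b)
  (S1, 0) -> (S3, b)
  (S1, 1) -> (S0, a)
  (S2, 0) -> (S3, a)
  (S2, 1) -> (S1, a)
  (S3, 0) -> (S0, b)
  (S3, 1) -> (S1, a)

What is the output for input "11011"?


Step-by-step:
  (S0, 1) -> (S1, b)
  (S1, 1) -> (S0, a)
  (S0, 0) -> (S0, b)
  (S0, 1) -> (S1, b)
  (S1, 1) -> (S0, a)

"babba"


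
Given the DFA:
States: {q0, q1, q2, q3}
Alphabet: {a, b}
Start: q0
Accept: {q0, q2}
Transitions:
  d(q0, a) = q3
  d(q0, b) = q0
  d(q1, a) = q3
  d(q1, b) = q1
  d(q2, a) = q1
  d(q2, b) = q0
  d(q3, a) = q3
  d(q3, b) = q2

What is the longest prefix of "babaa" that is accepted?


Run the DFA, marking each prefix where the state is accepting:
  "" -> q0 [accept]
  "b" -> q0 [accept]
  "ba" -> q3 [reject]
  "bab" -> q2 [accept]
  "baba" -> q1 [reject]
  "babaa" -> q3 [reject]

"bab"


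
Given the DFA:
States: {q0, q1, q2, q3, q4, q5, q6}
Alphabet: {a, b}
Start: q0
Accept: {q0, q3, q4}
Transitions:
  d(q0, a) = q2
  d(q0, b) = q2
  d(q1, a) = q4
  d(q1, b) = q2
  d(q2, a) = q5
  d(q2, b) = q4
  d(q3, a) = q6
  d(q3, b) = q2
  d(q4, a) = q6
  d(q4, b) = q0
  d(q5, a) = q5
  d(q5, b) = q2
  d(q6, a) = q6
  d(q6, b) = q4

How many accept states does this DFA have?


Accept states listed: {q0, q3, q4}
Counting: q0(1) q3(2) q4(3)

3


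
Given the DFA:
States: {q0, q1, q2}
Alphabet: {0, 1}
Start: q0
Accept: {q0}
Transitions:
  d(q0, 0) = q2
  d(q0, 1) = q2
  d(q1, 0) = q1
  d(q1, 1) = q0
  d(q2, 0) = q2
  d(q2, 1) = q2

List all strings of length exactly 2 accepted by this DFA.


All strings of length 2: 4 total
Accepted: 0

None


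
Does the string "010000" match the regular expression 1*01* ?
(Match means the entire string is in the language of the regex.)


|string| = 6; first = '0'; last = '0'

No, "010000" does not match 1*01*


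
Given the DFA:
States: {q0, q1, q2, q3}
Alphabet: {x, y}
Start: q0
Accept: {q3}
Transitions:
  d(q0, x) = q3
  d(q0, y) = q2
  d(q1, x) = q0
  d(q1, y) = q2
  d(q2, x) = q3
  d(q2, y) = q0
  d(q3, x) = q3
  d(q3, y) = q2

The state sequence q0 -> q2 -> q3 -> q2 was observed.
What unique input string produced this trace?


Trace back each transition to find the symbol:
  q0 --[y]--> q2
  q2 --[x]--> q3
  q3 --[y]--> q2

"yxy"


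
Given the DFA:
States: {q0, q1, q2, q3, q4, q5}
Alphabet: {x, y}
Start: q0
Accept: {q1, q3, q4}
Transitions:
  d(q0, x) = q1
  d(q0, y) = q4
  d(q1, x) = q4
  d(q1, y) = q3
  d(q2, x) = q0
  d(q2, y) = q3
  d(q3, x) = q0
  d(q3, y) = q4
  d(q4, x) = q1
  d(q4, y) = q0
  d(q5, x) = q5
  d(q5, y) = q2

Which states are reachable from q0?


BFS from q0:
  layer 0: {q0}
  layer 1: {q1, q4}
  layer 2: {q3}

{q0, q1, q3, q4}


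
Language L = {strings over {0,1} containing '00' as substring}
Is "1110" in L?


'00' does not occur

No, "1110" is not in L


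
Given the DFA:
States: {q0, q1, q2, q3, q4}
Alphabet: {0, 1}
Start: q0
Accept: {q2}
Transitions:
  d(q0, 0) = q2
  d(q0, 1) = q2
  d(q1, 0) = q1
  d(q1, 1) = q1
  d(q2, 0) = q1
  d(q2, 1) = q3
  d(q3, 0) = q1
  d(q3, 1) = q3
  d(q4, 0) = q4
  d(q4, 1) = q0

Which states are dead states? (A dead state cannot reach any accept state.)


Forward reachability from each state:
  q0 -> reaches accept state q2 (live)
  q1 -> reaches {q1}, no accept state (dead)
  q2 -> reaches accept state q2 (live)
  q3 -> reaches {q1, q3}, no accept state (dead)
  q4 -> reaches accept state q2 (live)

{q1, q3}


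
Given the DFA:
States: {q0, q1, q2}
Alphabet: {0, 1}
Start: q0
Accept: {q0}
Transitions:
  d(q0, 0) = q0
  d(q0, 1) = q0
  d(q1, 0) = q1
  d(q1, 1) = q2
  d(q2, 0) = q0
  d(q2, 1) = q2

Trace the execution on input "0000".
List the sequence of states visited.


Input: 0000
d(q0, 0) = q0
d(q0, 0) = q0
d(q0, 0) = q0
d(q0, 0) = q0


q0 -> q0 -> q0 -> q0 -> q0


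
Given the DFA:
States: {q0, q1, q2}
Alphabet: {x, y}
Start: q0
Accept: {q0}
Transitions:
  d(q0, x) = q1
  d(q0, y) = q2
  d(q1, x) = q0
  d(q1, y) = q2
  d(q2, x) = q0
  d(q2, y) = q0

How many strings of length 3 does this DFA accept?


Enumerating all length-3 strings:
  "xxx" -> q1 [reject]
  "xxy" -> q2 [reject]
  "xyx" -> q0 [accept]
  "xyy" -> q0 [accept]
  "yxx" -> q1 [reject]
  "yxy" -> q2 [reject]
  "yyx" -> q1 [reject]
  "yyy" -> q2 [reject]

2 out of 8


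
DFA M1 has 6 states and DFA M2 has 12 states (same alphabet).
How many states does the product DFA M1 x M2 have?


Product construction pairs every M1 state with every M2 state.
6 * 12 = 72

72


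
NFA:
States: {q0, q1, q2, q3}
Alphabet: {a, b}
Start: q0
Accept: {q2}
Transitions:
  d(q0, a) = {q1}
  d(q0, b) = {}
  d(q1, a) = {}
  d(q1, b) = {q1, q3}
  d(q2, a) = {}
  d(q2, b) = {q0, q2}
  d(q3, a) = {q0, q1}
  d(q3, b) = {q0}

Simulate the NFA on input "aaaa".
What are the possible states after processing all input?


Start: {q0}
  --a--> {q1}
  --a--> {}
  --a--> {}
  --a--> {}

{} (empty set, no valid transitions)


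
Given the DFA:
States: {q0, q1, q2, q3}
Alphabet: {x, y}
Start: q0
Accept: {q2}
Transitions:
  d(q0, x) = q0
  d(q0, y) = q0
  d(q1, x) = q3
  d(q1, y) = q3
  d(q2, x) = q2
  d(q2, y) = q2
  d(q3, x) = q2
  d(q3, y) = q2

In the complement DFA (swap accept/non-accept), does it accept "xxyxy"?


Trace: q0 -> q0 -> q0 -> q0 -> q0 -> q0
Final: q0
Original accept: {q2}
Complement: q0 is not in original accept

Yes, complement accepts (original rejects)


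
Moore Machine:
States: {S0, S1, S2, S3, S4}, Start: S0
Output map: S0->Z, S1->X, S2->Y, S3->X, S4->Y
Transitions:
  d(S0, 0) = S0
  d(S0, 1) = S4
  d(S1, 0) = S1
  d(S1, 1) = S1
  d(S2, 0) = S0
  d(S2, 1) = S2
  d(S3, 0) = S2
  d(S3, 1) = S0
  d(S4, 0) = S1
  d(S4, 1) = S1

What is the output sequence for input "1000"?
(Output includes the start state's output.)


Start: S0 (output Z)
  --1--> S4 (output Y)
  --0--> S1 (output X)
  --0--> S1 (output X)
  --0--> S1 (output X)

"ZYXXX"


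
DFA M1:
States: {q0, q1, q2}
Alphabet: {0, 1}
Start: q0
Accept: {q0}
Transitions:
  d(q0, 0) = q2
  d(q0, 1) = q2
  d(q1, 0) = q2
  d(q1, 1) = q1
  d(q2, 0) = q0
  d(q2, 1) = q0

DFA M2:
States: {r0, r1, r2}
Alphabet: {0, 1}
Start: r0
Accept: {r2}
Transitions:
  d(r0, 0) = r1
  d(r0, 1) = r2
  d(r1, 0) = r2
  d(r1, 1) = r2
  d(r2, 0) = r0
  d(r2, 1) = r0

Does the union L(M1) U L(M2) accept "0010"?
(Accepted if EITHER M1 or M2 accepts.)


M1: final=q0 accepted=True
M2: final=r1 accepted=False

Yes, union accepts


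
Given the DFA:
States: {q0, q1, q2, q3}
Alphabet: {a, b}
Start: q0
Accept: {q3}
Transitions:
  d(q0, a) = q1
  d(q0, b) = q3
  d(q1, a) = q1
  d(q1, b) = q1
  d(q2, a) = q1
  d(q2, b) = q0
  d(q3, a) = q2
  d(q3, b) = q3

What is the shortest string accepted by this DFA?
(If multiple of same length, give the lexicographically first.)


BFS by string length (lex-first path to each state shown):
  len 0: q0<-""
  len 1: q1<-"a", q3<-"b"
Found accept state at length 1.

"b"


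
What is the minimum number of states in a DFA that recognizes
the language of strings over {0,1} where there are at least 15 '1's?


States: count = 0, 1, ..., 14, and a final '>= 15' state.
Total: 15 + 1 = 16. Accept = '>= 15' state.

16


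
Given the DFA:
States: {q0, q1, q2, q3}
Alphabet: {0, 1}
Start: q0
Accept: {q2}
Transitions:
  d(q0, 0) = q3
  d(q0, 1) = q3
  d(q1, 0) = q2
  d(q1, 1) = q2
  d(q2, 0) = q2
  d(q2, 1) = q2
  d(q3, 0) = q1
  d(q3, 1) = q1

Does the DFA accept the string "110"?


Trace: q0 -> q3 -> q1 -> q2
Final state: q2
Accept states: {q2}

Yes, accepted (final state q2 is an accept state)


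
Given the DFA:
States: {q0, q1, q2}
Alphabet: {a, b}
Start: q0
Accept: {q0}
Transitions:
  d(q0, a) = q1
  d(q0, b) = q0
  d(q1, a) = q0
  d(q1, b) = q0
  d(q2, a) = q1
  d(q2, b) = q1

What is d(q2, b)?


Looking up transition d(q2, b)

q1


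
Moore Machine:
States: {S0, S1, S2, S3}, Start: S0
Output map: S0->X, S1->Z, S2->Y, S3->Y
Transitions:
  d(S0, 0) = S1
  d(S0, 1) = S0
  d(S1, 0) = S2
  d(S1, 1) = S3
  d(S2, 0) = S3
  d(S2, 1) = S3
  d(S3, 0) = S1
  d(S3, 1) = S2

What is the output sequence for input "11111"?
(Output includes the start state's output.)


Start: S0 (output X)
  --1--> S0 (output X)
  --1--> S0 (output X)
  --1--> S0 (output X)
  --1--> S0 (output X)
  --1--> S0 (output X)

"XXXXXX"


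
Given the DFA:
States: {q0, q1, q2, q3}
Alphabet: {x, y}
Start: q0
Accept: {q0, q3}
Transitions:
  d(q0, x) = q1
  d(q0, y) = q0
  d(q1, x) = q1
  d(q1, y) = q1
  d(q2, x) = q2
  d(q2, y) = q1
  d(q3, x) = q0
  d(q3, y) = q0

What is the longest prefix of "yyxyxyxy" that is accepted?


Run the DFA, marking each prefix where the state is accepting:
  "" -> q0 [accept]
  "y" -> q0 [accept]
  "yy" -> q0 [accept]
  "yyx" -> q1 [reject]
  "yyxy" -> q1 [reject]
  "yyxyx" -> q1 [reject]
  "yyxyxy" -> q1 [reject]
  "yyxyxyx" -> q1 [reject]
  "yyxyxyxy" -> q1 [reject]

"yy"


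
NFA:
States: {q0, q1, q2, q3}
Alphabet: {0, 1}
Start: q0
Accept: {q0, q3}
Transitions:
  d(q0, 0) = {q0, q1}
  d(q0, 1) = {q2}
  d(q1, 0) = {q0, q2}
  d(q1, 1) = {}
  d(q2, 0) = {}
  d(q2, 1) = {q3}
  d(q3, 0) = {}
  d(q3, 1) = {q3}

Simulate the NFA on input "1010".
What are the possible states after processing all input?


Start: {q0}
  --1--> {q2}
  --0--> {}
  --1--> {}
  --0--> {}

{} (empty set, no valid transitions)


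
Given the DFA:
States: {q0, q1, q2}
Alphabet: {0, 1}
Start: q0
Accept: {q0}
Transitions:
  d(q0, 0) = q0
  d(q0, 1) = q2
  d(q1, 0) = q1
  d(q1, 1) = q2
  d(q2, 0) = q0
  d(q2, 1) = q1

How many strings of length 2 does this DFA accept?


Enumerating all length-2 strings:
  "00" -> q0 [accept]
  "01" -> q2 [reject]
  "10" -> q0 [accept]
  "11" -> q1 [reject]

2 out of 4


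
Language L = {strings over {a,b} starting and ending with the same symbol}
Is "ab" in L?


first = 'a', last = 'b'

No, "ab" is not in L


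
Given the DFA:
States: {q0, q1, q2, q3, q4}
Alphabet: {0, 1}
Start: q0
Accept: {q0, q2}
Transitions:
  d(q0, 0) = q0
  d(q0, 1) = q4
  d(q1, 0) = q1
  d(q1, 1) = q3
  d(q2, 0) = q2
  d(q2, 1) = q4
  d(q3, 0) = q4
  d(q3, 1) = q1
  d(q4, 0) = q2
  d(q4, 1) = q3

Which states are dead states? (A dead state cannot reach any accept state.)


Forward reachability from each state:
  q0 -> reaches accept state q0 (live)
  q1 -> reaches accept state q2 (live)
  q2 -> reaches accept state q2 (live)
  q3 -> reaches accept state q2 (live)
  q4 -> reaches accept state q2 (live)

None (all states can reach an accept state)


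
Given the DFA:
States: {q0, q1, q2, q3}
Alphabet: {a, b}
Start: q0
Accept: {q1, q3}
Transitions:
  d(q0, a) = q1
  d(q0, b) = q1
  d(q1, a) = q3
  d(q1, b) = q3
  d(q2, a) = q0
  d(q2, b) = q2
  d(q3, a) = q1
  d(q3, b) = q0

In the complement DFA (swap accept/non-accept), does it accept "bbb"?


Trace: q0 -> q1 -> q3 -> q0
Final: q0
Original accept: {q1, q3}
Complement: q0 is not in original accept

Yes, complement accepts (original rejects)


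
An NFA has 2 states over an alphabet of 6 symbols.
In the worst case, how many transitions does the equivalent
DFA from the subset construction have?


Subset construction: one DFA state per subset of NFA states = 2^2 = 4 states.
Each DFA state has 6 outgoing transitions: 4 * 6 = 24

24


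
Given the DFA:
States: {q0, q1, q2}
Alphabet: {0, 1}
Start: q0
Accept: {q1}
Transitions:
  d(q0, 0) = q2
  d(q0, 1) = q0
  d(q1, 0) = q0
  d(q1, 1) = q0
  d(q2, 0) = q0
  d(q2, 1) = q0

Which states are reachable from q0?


BFS from q0:
  layer 0: {q0}
  layer 1: {q2}

{q0, q2}


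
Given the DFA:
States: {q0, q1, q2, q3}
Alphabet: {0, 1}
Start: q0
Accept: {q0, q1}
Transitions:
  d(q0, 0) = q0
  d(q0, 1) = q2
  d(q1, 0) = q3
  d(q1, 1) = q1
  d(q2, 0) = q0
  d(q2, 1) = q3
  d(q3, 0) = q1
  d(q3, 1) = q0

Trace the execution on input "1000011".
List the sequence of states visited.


Input: 1000011
d(q0, 1) = q2
d(q2, 0) = q0
d(q0, 0) = q0
d(q0, 0) = q0
d(q0, 0) = q0
d(q0, 1) = q2
d(q2, 1) = q3


q0 -> q2 -> q0 -> q0 -> q0 -> q0 -> q2 -> q3


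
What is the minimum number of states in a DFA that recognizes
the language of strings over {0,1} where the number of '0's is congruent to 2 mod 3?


States track (count of '0') mod 3.
Need 3 states: one per remainder 0..2; accept = remainder 2.

3


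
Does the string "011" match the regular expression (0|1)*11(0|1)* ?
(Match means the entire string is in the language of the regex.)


|string| = 3; first = '0'; last = '1'

Yes, "011" matches (0|1)*11(0|1)*


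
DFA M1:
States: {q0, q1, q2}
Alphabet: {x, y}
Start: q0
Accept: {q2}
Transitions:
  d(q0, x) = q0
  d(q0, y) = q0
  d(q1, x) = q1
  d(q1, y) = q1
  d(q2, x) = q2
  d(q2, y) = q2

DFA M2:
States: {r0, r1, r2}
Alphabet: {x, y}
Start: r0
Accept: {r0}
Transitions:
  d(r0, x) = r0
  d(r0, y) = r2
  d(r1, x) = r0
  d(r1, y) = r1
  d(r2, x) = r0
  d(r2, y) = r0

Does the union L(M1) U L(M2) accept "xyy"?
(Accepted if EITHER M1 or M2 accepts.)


M1: final=q0 accepted=False
M2: final=r0 accepted=True

Yes, union accepts


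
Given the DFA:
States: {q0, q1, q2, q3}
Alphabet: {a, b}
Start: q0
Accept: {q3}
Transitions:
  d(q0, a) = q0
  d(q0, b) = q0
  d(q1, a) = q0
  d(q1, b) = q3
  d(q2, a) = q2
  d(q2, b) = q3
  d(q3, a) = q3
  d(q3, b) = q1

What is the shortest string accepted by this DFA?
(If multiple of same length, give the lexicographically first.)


BFS by string length (lex-first path to each state shown):
  len 0: q0<-""
  len 1: q0<-"a"
  len 2: q0<-"aa"
  len 3: q0<-"aaa"
  len 4: q0<-"aaaa"
  len 5: q0<-"aaaaa"
  len 6: q0<-"aaaaaa"
  len 7: q0<-"aaaaaaa"
  len 8: q0<-"aaaaaaaa"

No string accepted (empty language)


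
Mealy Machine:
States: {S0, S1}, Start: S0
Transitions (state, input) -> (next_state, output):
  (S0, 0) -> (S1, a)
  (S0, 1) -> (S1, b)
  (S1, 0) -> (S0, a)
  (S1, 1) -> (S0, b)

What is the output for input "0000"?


Step-by-step:
  (S0, 0) -> (S1, a)
  (S1, 0) -> (S0, a)
  (S0, 0) -> (S1, a)
  (S1, 0) -> (S0, a)

"aaaa"


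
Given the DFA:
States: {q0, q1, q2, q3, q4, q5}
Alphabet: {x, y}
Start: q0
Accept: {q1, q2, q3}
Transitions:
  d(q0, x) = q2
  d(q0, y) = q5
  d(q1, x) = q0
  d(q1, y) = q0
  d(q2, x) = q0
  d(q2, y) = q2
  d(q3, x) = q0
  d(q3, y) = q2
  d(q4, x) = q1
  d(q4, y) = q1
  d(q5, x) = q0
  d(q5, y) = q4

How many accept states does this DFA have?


Accept states listed: {q1, q2, q3}
Counting: q1(1) q2(2) q3(3)

3


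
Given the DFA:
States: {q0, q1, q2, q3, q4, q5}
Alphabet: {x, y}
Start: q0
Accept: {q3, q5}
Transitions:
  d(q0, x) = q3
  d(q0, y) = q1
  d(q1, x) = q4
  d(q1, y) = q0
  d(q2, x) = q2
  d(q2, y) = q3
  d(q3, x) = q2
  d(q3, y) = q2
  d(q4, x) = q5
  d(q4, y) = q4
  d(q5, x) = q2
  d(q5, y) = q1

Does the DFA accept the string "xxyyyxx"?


Trace: q0 -> q3 -> q2 -> q3 -> q2 -> q3 -> q2 -> q2
Final state: q2
Accept states: {q3, q5}

No, rejected (final state q2 is not an accept state)


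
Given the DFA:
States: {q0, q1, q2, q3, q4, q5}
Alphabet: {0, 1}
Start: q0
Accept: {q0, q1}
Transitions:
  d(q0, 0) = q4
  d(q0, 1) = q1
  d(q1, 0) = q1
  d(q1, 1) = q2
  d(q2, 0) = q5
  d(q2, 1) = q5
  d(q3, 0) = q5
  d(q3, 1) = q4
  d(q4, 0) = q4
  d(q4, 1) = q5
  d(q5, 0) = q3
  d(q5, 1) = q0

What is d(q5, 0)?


Looking up transition d(q5, 0)

q3


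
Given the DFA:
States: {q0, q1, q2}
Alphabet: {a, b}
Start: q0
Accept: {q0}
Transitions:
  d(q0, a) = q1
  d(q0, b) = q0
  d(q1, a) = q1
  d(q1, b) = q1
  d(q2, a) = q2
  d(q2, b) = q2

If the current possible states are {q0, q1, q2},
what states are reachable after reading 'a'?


Apply transition on 'a' from each current state:
  d(q0, a) = q1
  d(q1, a) = q1
  d(q2, a) = q2

{q1, q2}


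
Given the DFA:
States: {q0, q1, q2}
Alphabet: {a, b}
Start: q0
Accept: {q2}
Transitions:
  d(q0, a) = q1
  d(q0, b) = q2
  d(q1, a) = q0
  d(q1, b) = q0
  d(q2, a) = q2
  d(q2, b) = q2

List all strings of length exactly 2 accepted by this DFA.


All strings of length 2: 4 total
Accepted: 2

"ba", "bb"


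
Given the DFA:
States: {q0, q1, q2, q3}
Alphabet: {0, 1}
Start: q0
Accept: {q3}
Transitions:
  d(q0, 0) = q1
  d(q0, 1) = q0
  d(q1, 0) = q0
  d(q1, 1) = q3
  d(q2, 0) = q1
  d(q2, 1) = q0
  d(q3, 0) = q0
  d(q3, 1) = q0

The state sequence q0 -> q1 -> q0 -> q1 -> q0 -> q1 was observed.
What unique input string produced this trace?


Trace back each transition to find the symbol:
  q0 --[0]--> q1
  q1 --[0]--> q0
  q0 --[0]--> q1
  q1 --[0]--> q0
  q0 --[0]--> q1

"00000"


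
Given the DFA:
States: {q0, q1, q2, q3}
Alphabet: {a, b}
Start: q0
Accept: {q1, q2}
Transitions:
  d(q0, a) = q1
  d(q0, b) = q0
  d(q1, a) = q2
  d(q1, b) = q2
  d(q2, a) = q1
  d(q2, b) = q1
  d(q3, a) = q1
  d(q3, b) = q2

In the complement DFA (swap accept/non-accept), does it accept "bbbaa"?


Trace: q0 -> q0 -> q0 -> q0 -> q1 -> q2
Final: q2
Original accept: {q1, q2}
Complement: q2 is in original accept

No, complement rejects (original accepts)


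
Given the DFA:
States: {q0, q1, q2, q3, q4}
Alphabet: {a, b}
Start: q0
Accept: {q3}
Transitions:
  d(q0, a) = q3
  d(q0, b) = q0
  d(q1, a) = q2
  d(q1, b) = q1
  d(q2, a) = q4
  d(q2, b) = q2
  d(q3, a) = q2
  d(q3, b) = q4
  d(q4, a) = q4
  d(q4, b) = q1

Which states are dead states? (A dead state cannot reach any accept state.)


Forward reachability from each state:
  q0 -> reaches accept state q3 (live)
  q1 -> reaches {q1, q2, q4}, no accept state (dead)
  q2 -> reaches {q1, q2, q4}, no accept state (dead)
  q3 -> reaches accept state q3 (live)
  q4 -> reaches {q1, q2, q4}, no accept state (dead)

{q1, q2, q4}


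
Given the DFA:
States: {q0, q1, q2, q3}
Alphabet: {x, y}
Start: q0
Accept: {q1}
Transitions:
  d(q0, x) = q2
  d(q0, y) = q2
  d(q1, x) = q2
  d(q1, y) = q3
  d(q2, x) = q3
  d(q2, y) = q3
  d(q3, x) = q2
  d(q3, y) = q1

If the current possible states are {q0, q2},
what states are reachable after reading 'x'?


Apply transition on 'x' from each current state:
  d(q0, x) = q2
  d(q2, x) = q3

{q2, q3}


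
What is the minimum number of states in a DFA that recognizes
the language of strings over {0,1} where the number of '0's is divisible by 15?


States track (count of '0') mod 15.
Need 15 states: one per remainder 0..14; accept = remainder 0.

15


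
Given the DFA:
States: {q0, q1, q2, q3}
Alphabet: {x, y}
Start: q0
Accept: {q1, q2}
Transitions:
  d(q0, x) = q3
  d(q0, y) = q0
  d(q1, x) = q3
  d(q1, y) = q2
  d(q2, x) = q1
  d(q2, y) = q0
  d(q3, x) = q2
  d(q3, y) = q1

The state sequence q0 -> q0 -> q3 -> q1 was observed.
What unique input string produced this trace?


Trace back each transition to find the symbol:
  q0 --[y]--> q0
  q0 --[x]--> q3
  q3 --[y]--> q1

"yxy"


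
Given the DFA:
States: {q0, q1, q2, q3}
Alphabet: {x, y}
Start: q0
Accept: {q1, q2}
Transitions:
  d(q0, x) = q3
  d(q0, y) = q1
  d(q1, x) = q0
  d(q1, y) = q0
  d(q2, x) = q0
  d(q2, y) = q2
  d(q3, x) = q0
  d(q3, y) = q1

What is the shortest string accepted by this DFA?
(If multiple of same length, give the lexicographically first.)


BFS by string length (lex-first path to each state shown):
  len 0: q0<-""
  len 1: q1<-"y", q3<-"x"
Found accept state at length 1.

"y"


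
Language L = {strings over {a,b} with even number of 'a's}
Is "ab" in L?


count('a') = 1; 1 mod 2 = 1

No, "ab" is not in L


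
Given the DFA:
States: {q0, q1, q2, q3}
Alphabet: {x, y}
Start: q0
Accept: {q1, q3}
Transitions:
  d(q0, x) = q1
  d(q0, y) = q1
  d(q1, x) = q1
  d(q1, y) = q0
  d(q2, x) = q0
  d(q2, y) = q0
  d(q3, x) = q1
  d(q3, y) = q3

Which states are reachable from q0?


BFS from q0:
  layer 0: {q0}
  layer 1: {q1}

{q0, q1}


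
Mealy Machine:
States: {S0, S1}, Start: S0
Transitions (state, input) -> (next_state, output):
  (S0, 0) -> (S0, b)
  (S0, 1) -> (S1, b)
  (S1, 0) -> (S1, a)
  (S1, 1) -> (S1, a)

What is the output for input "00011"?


Step-by-step:
  (S0, 0) -> (S0, b)
  (S0, 0) -> (S0, b)
  (S0, 0) -> (S0, b)
  (S0, 1) -> (S1, b)
  (S1, 1) -> (S1, a)

"bbbba"


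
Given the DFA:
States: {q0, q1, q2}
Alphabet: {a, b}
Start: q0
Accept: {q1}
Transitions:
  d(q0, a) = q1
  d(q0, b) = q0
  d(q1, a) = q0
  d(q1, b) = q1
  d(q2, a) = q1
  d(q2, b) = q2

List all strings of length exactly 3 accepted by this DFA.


All strings of length 3: 8 total
Accepted: 4

"aaa", "abb", "bab", "bba"


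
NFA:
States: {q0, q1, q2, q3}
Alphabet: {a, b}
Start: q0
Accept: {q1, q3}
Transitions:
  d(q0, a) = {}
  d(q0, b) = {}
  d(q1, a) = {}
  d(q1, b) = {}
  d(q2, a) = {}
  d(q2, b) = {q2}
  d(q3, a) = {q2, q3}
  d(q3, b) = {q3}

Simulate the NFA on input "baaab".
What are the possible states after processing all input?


Start: {q0}
  --b--> {}
  --a--> {}
  --a--> {}
  --a--> {}
  --b--> {}

{} (empty set, no valid transitions)


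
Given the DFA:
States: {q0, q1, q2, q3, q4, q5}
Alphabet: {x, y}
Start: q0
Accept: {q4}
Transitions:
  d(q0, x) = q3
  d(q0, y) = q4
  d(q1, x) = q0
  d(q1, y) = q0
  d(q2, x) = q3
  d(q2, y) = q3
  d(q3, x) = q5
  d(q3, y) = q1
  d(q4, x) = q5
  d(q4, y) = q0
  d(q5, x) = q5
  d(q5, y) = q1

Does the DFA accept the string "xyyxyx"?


Trace: q0 -> q3 -> q1 -> q0 -> q3 -> q1 -> q0
Final state: q0
Accept states: {q4}

No, rejected (final state q0 is not an accept state)


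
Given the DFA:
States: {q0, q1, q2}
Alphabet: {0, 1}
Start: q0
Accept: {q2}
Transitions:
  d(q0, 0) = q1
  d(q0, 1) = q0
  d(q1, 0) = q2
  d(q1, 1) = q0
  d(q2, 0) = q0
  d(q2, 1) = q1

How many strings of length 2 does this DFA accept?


Enumerating all length-2 strings:
  "00" -> q2 [accept]
  "01" -> q0 [reject]
  "10" -> q1 [reject]
  "11" -> q0 [reject]

1 out of 4


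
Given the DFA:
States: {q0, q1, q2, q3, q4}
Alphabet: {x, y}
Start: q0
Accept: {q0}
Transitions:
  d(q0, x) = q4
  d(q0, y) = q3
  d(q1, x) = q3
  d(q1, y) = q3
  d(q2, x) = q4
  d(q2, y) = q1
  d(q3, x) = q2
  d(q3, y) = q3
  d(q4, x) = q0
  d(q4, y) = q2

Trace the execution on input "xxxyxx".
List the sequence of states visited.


Input: xxxyxx
d(q0, x) = q4
d(q4, x) = q0
d(q0, x) = q4
d(q4, y) = q2
d(q2, x) = q4
d(q4, x) = q0


q0 -> q4 -> q0 -> q4 -> q2 -> q4 -> q0


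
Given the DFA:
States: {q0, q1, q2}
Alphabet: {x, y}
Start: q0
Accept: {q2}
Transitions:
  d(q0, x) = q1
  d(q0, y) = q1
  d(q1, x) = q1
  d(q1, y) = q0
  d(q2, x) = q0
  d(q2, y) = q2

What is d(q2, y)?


Looking up transition d(q2, y)

q2


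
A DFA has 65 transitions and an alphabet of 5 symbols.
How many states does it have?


Each state has exactly one transition per symbol.
states = transitions / |alphabet| = 65 / 5 = 13

13


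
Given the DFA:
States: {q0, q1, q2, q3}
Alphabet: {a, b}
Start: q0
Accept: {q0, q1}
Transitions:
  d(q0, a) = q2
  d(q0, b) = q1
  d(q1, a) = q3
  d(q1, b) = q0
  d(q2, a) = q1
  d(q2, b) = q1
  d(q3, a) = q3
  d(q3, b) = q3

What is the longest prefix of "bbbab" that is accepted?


Run the DFA, marking each prefix where the state is accepting:
  "" -> q0 [accept]
  "b" -> q1 [accept]
  "bb" -> q0 [accept]
  "bbb" -> q1 [accept]
  "bbba" -> q3 [reject]
  "bbbab" -> q3 [reject]

"bbb"


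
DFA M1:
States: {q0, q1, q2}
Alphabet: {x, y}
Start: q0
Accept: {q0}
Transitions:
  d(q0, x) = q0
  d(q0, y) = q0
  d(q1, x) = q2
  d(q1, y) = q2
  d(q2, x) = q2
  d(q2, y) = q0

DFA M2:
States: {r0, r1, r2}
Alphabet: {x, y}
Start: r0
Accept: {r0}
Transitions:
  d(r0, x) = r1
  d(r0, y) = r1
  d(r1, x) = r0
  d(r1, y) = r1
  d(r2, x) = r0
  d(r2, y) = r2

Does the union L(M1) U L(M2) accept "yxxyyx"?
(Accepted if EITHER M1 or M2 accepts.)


M1: final=q0 accepted=True
M2: final=r0 accepted=True

Yes, union accepts


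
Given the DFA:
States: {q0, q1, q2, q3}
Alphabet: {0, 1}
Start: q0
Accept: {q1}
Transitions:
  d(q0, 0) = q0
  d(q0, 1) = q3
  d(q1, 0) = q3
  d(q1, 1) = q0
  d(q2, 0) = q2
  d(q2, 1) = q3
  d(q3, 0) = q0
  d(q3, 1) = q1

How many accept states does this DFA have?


Accept states listed: {q1}
Counting: q1(1)

1


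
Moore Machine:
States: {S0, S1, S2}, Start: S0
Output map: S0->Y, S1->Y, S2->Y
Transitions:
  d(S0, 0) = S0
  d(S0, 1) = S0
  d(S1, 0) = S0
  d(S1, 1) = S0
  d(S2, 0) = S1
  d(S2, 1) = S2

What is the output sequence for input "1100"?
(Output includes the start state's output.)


Start: S0 (output Y)
  --1--> S0 (output Y)
  --1--> S0 (output Y)
  --0--> S0 (output Y)
  --0--> S0 (output Y)

"YYYYY"


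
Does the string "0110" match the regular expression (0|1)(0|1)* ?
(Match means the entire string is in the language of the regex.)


|string| = 4; first = '0'; last = '0'

Yes, "0110" matches (0|1)(0|1)*


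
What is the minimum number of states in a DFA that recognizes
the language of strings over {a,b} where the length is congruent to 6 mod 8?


States track (length) mod 8.
Need 8 states: one per remainder 0..7; accept = remainder 6.

8


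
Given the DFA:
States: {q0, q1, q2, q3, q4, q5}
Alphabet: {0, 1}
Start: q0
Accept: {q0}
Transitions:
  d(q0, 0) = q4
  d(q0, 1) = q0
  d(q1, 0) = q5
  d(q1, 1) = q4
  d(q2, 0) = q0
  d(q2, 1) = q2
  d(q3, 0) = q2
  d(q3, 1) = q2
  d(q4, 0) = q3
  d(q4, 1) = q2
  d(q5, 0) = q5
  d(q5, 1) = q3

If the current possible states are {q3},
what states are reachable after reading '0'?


Apply transition on '0' from each current state:
  d(q3, 0) = q2

{q2}


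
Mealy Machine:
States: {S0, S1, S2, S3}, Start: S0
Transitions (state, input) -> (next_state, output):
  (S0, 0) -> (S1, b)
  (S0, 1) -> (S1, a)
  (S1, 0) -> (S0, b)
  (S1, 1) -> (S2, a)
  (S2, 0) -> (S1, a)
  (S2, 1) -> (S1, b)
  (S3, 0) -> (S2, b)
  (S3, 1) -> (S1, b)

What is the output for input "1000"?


Step-by-step:
  (S0, 1) -> (S1, a)
  (S1, 0) -> (S0, b)
  (S0, 0) -> (S1, b)
  (S1, 0) -> (S0, b)

"abbb"


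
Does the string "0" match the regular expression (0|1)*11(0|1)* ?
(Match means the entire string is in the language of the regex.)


|string| = 1; first = '0'; last = '0'

No, "0" does not match (0|1)*11(0|1)*


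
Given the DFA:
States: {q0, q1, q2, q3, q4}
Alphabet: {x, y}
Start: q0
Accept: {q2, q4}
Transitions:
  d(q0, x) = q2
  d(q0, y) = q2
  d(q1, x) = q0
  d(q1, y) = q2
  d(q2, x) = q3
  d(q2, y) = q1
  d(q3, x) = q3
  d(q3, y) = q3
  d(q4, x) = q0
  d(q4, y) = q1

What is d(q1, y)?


Looking up transition d(q1, y)

q2


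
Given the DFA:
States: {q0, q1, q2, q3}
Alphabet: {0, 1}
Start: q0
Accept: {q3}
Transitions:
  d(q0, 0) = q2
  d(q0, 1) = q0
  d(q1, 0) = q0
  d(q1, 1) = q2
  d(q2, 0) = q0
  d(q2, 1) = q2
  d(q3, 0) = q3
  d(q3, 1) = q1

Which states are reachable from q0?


BFS from q0:
  layer 0: {q0}
  layer 1: {q2}

{q0, q2}


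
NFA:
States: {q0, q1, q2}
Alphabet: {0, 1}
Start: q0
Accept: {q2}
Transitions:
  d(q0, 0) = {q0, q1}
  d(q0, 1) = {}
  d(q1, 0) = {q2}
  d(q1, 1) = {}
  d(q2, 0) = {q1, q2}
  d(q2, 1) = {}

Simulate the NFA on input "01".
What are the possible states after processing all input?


Start: {q0}
  --0--> {q0, q1}
  --1--> {}

{} (empty set, no valid transitions)


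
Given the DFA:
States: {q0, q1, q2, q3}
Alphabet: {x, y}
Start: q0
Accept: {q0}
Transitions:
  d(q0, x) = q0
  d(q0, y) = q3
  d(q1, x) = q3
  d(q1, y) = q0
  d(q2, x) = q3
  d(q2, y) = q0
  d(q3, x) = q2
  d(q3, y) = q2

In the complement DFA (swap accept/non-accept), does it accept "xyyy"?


Trace: q0 -> q0 -> q3 -> q2 -> q0
Final: q0
Original accept: {q0}
Complement: q0 is in original accept

No, complement rejects (original accepts)


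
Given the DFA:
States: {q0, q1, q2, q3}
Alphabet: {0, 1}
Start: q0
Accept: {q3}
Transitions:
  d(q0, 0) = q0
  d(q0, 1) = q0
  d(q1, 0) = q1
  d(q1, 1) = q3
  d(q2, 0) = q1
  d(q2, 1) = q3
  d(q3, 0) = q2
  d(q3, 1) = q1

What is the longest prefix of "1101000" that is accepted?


Run the DFA, marking each prefix where the state is accepting:
  "" -> q0 [reject]
  "1" -> q0 [reject]
  "11" -> q0 [reject]
  "110" -> q0 [reject]
  "1101" -> q0 [reject]
  "11010" -> q0 [reject]
  "110100" -> q0 [reject]
  "1101000" -> q0 [reject]

No prefix is accepted


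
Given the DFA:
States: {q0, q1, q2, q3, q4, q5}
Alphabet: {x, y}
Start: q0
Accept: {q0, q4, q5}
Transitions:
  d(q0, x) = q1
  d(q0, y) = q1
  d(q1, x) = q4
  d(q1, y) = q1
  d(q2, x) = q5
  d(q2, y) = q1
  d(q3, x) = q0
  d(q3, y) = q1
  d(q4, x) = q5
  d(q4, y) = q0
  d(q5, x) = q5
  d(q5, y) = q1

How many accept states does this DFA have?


Accept states listed: {q0, q4, q5}
Counting: q0(1) q4(2) q5(3)

3


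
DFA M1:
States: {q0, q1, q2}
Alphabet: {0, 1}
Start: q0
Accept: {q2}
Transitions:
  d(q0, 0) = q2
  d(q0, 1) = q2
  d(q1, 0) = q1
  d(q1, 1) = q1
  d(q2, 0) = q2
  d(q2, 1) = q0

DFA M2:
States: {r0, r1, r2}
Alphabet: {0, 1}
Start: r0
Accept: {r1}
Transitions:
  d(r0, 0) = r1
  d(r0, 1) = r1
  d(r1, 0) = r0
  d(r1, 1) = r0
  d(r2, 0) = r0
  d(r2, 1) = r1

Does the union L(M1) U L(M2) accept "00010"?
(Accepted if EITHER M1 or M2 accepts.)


M1: final=q2 accepted=True
M2: final=r1 accepted=True

Yes, union accepts


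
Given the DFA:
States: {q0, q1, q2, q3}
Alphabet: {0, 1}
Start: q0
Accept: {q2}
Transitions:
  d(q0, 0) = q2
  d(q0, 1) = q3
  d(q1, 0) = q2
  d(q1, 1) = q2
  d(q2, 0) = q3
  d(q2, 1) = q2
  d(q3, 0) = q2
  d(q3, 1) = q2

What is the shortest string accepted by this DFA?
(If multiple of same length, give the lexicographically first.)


BFS by string length (lex-first path to each state shown):
  len 0: q0<-""
  len 1: q2<-"0", q3<-"1"
Found accept state at length 1.

"0"


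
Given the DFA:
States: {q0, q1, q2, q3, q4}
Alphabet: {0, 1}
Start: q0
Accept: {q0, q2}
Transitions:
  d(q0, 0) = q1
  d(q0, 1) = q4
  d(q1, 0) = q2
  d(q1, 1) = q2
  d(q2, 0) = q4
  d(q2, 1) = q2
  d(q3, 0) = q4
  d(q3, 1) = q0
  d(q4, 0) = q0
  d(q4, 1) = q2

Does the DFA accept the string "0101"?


Trace: q0 -> q1 -> q2 -> q4 -> q2
Final state: q2
Accept states: {q0, q2}

Yes, accepted (final state q2 is an accept state)


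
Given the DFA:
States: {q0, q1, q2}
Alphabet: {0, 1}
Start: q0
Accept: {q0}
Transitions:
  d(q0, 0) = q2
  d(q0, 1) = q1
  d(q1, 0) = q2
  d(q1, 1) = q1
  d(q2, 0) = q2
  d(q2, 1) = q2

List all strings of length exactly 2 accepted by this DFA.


All strings of length 2: 4 total
Accepted: 0

None


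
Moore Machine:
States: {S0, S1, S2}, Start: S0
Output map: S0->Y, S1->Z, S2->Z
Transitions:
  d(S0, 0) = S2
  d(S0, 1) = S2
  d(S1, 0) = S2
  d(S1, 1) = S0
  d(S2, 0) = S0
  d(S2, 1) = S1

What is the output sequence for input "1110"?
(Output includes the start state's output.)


Start: S0 (output Y)
  --1--> S2 (output Z)
  --1--> S1 (output Z)
  --1--> S0 (output Y)
  --0--> S2 (output Z)

"YZZYZ"


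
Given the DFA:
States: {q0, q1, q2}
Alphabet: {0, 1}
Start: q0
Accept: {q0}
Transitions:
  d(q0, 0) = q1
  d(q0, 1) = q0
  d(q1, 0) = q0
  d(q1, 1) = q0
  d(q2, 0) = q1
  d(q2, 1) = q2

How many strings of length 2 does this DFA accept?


Enumerating all length-2 strings:
  "00" -> q0 [accept]
  "01" -> q0 [accept]
  "10" -> q1 [reject]
  "11" -> q0 [accept]

3 out of 4


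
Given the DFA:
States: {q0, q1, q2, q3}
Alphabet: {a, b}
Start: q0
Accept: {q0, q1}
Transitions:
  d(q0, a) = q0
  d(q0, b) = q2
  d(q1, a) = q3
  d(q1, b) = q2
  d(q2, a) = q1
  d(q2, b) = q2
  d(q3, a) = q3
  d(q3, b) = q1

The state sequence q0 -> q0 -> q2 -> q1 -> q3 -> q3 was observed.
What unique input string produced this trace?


Trace back each transition to find the symbol:
  q0 --[a]--> q0
  q0 --[b]--> q2
  q2 --[a]--> q1
  q1 --[a]--> q3
  q3 --[a]--> q3

"abaaa"


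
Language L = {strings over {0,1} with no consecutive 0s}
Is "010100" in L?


'00' occurs at index 4

No, "010100" is not in L


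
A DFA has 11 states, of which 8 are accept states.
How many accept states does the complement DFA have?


Complement swaps accept and non-accept states.
11 - 8 = 3

3


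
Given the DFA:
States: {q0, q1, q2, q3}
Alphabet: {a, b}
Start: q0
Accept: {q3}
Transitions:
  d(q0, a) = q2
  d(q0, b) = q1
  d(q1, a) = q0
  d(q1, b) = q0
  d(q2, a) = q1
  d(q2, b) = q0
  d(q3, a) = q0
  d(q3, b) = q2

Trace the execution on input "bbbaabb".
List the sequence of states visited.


Input: bbbaabb
d(q0, b) = q1
d(q1, b) = q0
d(q0, b) = q1
d(q1, a) = q0
d(q0, a) = q2
d(q2, b) = q0
d(q0, b) = q1


q0 -> q1 -> q0 -> q1 -> q0 -> q2 -> q0 -> q1


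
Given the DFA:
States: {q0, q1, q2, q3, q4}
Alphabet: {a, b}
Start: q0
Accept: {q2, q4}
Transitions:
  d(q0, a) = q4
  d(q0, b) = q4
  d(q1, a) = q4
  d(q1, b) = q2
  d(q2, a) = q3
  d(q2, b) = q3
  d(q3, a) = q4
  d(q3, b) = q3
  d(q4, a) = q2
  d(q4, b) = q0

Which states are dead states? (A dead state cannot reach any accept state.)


Forward reachability from each state:
  q0 -> reaches accept state q2 (live)
  q1 -> reaches accept state q2 (live)
  q2 -> reaches accept state q2 (live)
  q3 -> reaches accept state q2 (live)
  q4 -> reaches accept state q2 (live)

None (all states can reach an accept state)


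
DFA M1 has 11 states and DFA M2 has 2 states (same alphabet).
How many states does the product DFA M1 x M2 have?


Product construction pairs every M1 state with every M2 state.
11 * 2 = 22

22


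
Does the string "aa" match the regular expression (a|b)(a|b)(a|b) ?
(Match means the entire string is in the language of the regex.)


|string| = 2; first = 'a'; last = 'a'

No, "aa" does not match (a|b)(a|b)(a|b)


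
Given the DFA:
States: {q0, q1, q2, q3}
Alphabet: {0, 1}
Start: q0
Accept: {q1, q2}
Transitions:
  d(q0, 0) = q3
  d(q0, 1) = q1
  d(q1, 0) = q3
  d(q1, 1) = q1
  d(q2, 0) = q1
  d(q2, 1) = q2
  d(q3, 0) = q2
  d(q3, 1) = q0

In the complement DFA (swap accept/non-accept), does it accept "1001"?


Trace: q0 -> q1 -> q3 -> q2 -> q2
Final: q2
Original accept: {q1, q2}
Complement: q2 is in original accept

No, complement rejects (original accepts)


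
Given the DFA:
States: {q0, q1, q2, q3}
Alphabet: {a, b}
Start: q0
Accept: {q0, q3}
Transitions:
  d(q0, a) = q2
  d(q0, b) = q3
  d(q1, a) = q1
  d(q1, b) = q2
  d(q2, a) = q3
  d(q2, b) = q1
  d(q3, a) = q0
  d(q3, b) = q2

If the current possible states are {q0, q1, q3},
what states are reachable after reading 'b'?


Apply transition on 'b' from each current state:
  d(q0, b) = q3
  d(q1, b) = q2
  d(q3, b) = q2

{q2, q3}


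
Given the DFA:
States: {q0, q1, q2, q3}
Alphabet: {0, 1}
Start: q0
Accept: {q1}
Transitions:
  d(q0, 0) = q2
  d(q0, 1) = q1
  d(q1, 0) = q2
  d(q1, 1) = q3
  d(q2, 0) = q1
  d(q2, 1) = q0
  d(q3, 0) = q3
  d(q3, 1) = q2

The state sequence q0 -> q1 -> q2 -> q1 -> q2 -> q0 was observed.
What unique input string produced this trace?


Trace back each transition to find the symbol:
  q0 --[1]--> q1
  q1 --[0]--> q2
  q2 --[0]--> q1
  q1 --[0]--> q2
  q2 --[1]--> q0

"10001"


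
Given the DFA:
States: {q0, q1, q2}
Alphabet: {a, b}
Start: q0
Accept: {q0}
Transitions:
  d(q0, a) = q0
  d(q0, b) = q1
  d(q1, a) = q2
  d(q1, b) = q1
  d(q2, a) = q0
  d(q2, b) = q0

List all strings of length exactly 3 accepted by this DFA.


All strings of length 3: 8 total
Accepted: 3

"aaa", "baa", "bab"


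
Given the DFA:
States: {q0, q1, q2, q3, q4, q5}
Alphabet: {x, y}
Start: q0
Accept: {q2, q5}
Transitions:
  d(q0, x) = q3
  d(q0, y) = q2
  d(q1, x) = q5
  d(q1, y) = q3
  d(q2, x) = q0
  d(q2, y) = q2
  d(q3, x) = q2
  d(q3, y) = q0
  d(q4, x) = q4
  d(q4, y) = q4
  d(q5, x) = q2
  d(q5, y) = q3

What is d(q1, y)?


Looking up transition d(q1, y)

q3


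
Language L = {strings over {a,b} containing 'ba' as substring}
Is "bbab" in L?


'ba' occurs at index 1

Yes, "bbab" is in L


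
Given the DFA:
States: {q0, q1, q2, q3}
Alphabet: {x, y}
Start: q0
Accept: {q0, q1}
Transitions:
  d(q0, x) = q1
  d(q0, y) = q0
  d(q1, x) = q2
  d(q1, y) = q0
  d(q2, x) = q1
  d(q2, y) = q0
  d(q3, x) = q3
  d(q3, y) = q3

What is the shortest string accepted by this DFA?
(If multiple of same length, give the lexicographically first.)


BFS by string length (lex-first path to each state shown):
  len 0: q0<-""
Found accept state at length 0.

"" (empty string)


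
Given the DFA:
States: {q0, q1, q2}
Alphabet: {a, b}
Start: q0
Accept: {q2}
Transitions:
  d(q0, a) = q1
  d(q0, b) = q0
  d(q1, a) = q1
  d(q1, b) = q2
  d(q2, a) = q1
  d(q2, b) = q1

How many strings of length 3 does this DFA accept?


Enumerating all length-3 strings:
  "aaa" -> q1 [reject]
  "aab" -> q2 [accept]
  "aba" -> q1 [reject]
  "abb" -> q1 [reject]
  "baa" -> q1 [reject]
  "bab" -> q2 [accept]
  "bba" -> q1 [reject]
  "bbb" -> q0 [reject]

2 out of 8


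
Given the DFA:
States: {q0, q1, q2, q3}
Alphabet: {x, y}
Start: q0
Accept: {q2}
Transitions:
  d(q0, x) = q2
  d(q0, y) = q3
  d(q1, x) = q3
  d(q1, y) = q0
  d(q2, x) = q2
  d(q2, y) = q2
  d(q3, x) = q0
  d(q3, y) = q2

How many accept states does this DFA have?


Accept states listed: {q2}
Counting: q2(1)

1


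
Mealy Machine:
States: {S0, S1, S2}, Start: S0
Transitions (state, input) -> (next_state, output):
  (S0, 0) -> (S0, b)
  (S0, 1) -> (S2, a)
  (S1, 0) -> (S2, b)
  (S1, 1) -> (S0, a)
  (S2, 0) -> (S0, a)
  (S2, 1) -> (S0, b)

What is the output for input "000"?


Step-by-step:
  (S0, 0) -> (S0, b)
  (S0, 0) -> (S0, b)
  (S0, 0) -> (S0, b)

"bbb"


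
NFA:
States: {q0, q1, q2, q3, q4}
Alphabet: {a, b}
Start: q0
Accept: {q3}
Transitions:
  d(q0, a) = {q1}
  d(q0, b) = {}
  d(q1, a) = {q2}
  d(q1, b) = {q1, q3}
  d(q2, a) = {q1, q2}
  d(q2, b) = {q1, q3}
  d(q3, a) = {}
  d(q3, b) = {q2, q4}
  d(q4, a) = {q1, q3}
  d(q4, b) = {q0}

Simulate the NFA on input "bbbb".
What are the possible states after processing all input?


Start: {q0}
  --b--> {}
  --b--> {}
  --b--> {}
  --b--> {}

{} (empty set, no valid transitions)
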